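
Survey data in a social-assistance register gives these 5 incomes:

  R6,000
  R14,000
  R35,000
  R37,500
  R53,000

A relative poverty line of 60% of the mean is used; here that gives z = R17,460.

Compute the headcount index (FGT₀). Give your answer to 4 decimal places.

2 of the 5 respondents have income below R17,460.
H = 2/5 = 0.4000.

0.4000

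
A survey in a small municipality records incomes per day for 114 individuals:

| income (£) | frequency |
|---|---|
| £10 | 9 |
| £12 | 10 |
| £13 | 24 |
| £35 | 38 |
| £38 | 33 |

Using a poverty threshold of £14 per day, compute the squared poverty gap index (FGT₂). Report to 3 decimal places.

Incomes under z: 9×£10, 10×£12, 24×£13 (q = 43 of N = 114).
Normalized shortfalls: (14−10)/14 = 0.2857 (×9); (14−12)/14 = 0.1429 (×10); (14−13)/14 = 0.0714 (×24).
Squared: 0.0816 (×9); 0.0204 (×10); 0.0051 (×24).
Sum = 1.061224; P₂ = 1.061224 / 114 = 0.009.

0.009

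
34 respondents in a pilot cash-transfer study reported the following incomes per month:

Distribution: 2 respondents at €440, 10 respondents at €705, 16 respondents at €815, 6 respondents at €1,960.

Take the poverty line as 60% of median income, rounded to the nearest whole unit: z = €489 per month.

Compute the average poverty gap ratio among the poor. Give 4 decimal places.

Incomes under z: 2×€440 (q = 2 of N = 34).
Shortfall ratios (z−y)/z: 0.1002 (×2); sum = 0.200409.
I averages over the q = 2 poor units only: 0.200409 / 2 = 0.1002.

0.1002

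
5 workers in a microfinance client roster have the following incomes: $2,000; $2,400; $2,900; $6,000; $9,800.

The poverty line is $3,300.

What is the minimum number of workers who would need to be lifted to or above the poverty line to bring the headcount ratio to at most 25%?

Currently q = 3 of N = 5 are below the line (H = 0.600).
A headcount ratio of at most 25% allows at most ⌊0.25 × 5⌋ = 1 poor workers.
So at least 3 − 1 = 2 must be lifted.

2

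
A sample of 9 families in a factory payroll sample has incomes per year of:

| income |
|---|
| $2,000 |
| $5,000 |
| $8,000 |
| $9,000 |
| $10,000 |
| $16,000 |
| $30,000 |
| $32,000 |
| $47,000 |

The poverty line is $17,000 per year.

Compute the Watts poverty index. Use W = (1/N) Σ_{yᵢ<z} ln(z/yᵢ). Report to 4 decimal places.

Below z: $2,000, $5,000, $8,000, $9,000, $10,000, $16,000 (q = 6 of N = 9).
Log shortfalls: ln(17000/2000) = 2.1401; ln(17000/5000) = 1.2238; ln(17000/8000) = 0.7538; ln(17000/9000) = 0.6360; ln(17000/10000) = 0.5306; ln(17000/16000) = 0.0606.
W = 5.344855 / 9 = 0.5939.

0.5939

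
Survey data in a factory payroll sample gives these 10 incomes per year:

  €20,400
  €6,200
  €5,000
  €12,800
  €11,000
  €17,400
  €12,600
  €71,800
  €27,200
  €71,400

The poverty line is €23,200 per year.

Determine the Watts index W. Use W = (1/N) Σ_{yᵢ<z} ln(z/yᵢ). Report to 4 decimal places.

Below the line: €5,000, €6,200, €11,000, €12,600, €12,800, €17,400, €20,400 (q = 7 of N = 10).
Log shortfalls: ln(23200/5000) = 1.5347; ln(23200/6200) = 1.3196; ln(23200/11000) = 0.7463; ln(23200/12600) = 0.6105; ln(23200/12800) = 0.5947; ln(23200/17400) = 0.2877; ln(23200/20400) = 0.1286.
W = 5.222036 / 10 = 0.5222.

0.5222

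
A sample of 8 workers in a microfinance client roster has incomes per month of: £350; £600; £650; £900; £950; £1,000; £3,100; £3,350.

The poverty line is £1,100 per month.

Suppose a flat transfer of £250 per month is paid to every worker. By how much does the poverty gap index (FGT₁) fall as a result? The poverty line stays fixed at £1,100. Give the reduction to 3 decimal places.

0.136

Before: below the line — £350, £600, £650, £900, £950, £1,000; poverty gap index (FGT₁) = 0.24432.
After the £250 transfer: below the line — £600, £850, £900; poverty gap index (FGT₁) = 0.10795.
Reduction = 0.24432 − 0.10795 = 0.136.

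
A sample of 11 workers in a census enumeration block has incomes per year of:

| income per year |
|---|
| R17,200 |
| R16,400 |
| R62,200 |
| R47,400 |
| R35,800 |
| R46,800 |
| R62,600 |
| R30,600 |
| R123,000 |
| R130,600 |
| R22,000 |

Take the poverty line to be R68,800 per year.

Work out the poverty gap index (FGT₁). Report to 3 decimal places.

Below z: R16,400, R17,200, R22,000, R30,600, R35,800, R46,800, R47,400, R62,200, R62,600 (q = 9 of N = 11).
Shortfall ratios: (68800−16400)/68800 = 0.7616; (68800−17200)/68800 = 0.7500; (68800−22000)/68800 = 0.6802; (68800−30600)/68800 = 0.5552; (68800−35800)/68800 = 0.4797; (68800−46800)/68800 = 0.3198; (68800−47400)/68800 = 0.3110; (68800−62200)/68800 = 0.0959; (68800−62600)/68800 = 0.0901.
Σ = 4.043605. Dividing by the full population N = 11 gives P₁ = 0.368.

0.368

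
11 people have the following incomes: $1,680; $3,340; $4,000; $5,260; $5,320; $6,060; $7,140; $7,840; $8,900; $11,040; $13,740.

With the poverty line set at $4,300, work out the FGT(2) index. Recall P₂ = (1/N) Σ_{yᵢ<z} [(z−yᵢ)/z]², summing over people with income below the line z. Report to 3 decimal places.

Poor units: $1,680, $3,340, $4,000 (q = 3 of N = 11).
Gap ratios (z−y)/z: (4300−1680)/4300 = 0.6093; (4300−3340)/4300 = 0.2233; (4300−4000)/4300 = 0.0698.
Squared: 0.3712; 0.0498; 0.0049.
Sum = 0.425960; P₂ = 0.425960 / 11 = 0.039.

0.039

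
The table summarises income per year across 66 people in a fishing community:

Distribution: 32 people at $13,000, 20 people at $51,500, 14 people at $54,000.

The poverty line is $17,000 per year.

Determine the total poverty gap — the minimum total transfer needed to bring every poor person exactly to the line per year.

$128,000

Poor units: 32×$13,000 (q = 32 of N = 66).
Individual gaps: 32×(17000−13000) = 128000.
Aggregate gap = $128,000.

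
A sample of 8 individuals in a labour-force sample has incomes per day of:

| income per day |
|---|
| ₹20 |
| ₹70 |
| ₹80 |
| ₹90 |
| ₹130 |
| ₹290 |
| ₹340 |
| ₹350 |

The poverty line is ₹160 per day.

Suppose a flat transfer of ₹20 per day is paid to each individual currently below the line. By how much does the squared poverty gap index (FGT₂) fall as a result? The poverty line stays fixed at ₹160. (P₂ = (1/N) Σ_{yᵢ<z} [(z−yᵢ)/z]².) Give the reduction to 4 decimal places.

0.0703

Before: below the line — ₹20, ₹70, ₹80, ₹90, ₹130; squared poverty gap index (FGT₂) = 0.194824.
After the ₹20 transfer: below the line — ₹40, ₹90, ₹100, ₹110, ₹150; squared poverty gap index (FGT₂) = 0.124512.
Reduction = 0.194824 − 0.124512 = 0.0703.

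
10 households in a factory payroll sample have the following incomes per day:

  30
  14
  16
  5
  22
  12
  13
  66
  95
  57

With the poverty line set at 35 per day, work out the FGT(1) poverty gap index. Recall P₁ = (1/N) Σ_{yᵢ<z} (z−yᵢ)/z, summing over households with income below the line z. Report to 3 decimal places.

Below the line: 5, 12, 13, 14, 16, 22, 30 (q = 7 of N = 10).
Relative gaps: (35−5)/35 = 0.8571; (35−12)/35 = 0.6571; (35−13)/35 = 0.6286; (35−14)/35 = 0.6000; (35−16)/35 = 0.5429; (35−22)/35 = 0.3714; (35−30)/35 = 0.1429.
Sum of shortfalls = 3.800000; P₁ averages over all N: 3.800000 / 10 = 0.380.

0.380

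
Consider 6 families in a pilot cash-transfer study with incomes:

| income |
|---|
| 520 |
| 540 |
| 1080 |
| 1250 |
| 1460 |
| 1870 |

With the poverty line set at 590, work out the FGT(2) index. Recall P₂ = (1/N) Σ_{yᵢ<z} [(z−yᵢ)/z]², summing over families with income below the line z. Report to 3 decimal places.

0.004

Poor units: 520, 540 (q = 2 of N = 6).
Gap ratios (z−y)/z: (590−520)/590 = 0.1186; (590−540)/590 = 0.0847.
Squared: 0.0141; 0.0072.
Sum = 0.021258; P₂ = 0.021258 / 6 = 0.004.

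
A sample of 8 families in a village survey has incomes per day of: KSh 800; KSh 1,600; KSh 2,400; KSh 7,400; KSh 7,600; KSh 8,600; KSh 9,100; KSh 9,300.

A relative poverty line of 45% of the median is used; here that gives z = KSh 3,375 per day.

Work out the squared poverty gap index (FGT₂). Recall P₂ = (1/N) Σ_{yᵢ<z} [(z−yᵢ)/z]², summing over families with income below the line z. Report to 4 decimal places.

0.1178

Incomes under z: KSh 800, KSh 1,600, KSh 2,400 (q = 3 of N = 8).
Shortfall ratios: (3375−800)/3375 = 0.7630; (3375−1600)/3375 = 0.5259; (3375−2400)/3375 = 0.2889.
Squared: 0.5821; 0.2766; 0.0835.
Sum = 0.942167; P₂ = 0.942167 / 8 = 0.1178.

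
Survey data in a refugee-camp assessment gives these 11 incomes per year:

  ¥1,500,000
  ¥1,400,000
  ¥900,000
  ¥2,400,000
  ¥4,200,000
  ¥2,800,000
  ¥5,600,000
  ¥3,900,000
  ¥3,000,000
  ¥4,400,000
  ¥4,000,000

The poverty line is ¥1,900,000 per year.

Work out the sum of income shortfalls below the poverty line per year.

¥1,900,000

Poor units: ¥900,000, ¥1,400,000, ¥1,500,000 (q = 3 of N = 11).
Individual gaps: 1900000−900000 = 1000000; 1900000−1400000 = 500000; 1900000−1500000 = 400000.
Aggregate gap = ¥1,900,000.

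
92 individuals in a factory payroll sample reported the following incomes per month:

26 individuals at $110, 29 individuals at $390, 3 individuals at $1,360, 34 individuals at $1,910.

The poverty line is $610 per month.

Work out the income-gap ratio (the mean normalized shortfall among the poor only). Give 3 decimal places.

0.578

Incomes under z: 26×$110, 29×$390 (q = 55 of N = 92).
Relative gaps: 0.8197 (×26), 0.3607 (×29); sum = 31.770492.
I averages over the q = 55 poor units only: 31.770492 / 55 = 0.578.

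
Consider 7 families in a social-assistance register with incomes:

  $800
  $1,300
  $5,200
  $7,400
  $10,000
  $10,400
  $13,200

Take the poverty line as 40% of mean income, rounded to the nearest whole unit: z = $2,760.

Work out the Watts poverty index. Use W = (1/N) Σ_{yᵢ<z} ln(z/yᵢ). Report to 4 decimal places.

0.2845

Incomes under z: $800, $1,300 (q = 2 of N = 7).
ln(z/y) terms: ln(2760/800) = 1.2384; ln(2760/1300) = 0.7529.
W = 1.991241 / 7 = 0.2845.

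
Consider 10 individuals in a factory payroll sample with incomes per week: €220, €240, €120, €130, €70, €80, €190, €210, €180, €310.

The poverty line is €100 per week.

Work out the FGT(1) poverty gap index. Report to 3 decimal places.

Poor units: €70, €80 (q = 2 of N = 10).
Shortfall ratios: (100−70)/100 = 0.3000; (100−80)/100 = 0.2000.
Sum of shortfalls = 0.500000; P₁ averages over all N: 0.500000 / 10 = 0.050.

0.050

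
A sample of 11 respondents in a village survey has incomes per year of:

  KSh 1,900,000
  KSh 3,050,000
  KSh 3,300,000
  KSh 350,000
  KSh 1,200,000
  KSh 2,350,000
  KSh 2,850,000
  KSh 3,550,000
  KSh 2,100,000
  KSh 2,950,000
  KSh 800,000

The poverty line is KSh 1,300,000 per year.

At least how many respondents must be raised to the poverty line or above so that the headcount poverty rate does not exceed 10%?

Currently q = 3 of N = 11 are below the line (H = 0.273).
A headcount ratio of at most 10% allows at most ⌊0.10 × 11⌋ = 1 poor respondents.
So at least 3 − 1 = 2 must be lifted.

2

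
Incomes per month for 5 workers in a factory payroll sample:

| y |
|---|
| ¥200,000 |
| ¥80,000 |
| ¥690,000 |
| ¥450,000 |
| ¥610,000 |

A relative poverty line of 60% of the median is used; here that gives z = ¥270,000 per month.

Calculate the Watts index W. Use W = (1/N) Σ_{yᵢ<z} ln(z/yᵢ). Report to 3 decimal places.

Incomes under z: ¥80,000, ¥200,000 (q = 2 of N = 5).
ln(z/y) terms: ln(270000/80000) = 1.2164; ln(270000/200000) = 0.3001.
W = 1.516500 / 5 = 0.303.

0.303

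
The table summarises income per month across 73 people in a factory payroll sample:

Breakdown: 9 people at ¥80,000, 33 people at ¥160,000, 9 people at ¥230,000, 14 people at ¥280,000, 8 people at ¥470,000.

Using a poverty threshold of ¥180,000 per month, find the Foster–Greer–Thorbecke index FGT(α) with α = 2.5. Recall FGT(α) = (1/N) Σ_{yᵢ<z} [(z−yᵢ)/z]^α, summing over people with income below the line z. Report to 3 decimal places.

Below z: 9×¥80,000, 33×¥160,000 (q = 42 of N = 73).
Relative gaps: (180000−80000)/180000 = 0.5556 (×9); (180000−160000)/180000 = 0.1111 (×33).
Raised to α = 2.5: 0.23005 (×9); 0.00412 (×33).
Sum = 2.206236; FGT(2.5) = 2.206236 / 73 = 0.030.

0.030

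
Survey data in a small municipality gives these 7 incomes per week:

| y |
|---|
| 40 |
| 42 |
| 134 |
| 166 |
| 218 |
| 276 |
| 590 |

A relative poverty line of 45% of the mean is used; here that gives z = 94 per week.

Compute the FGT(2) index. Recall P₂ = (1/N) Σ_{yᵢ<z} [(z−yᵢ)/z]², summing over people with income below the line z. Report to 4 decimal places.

0.0909

Below the line: 40, 42 (q = 2 of N = 7).
Relative gaps: (94−40)/94 = 0.5745; (94−42)/94 = 0.5532.
Squared: 0.3300; 0.3060.
Sum = 0.636034; P₂ = 0.636034 / 7 = 0.0909.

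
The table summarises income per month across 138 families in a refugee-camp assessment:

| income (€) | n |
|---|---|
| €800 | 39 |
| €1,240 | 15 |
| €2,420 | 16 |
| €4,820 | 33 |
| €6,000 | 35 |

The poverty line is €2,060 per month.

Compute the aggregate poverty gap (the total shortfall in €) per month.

€61,440

Incomes under z: 39×€800, 15×€1,240 (q = 54 of N = 138).
Individual gaps: 39×(2060−800) = 49140; 15×(2060−1240) = 12300.
Aggregate gap = €61,440.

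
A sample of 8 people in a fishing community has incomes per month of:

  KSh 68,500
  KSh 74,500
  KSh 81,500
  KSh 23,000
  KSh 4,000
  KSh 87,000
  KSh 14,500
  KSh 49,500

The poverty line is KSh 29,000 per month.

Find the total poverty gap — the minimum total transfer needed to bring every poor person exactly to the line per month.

Incomes under z: KSh 4,000, KSh 14,500, KSh 23,000 (q = 3 of N = 8).
Individual gaps: 29000−4000 = 25000; 29000−14500 = 14500; 29000−23000 = 6000.
Aggregate gap = KSh 45,500.

KSh 45,500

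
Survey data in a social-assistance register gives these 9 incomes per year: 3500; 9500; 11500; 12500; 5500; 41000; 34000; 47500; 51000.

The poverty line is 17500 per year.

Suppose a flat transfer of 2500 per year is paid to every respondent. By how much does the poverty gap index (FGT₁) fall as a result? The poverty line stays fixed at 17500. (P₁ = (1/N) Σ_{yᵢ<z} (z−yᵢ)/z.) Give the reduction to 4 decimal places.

Before: below the line — 3500, 5500, 9500, 11500, 12500; poverty gap index (FGT₁) = 0.285714.
After the 2500 transfer: below the line — 6000, 8000, 12000, 14000, 15000; poverty gap index (FGT₁) = 0.206349.
Reduction = 0.285714 − 0.206349 = 0.0794.

0.0794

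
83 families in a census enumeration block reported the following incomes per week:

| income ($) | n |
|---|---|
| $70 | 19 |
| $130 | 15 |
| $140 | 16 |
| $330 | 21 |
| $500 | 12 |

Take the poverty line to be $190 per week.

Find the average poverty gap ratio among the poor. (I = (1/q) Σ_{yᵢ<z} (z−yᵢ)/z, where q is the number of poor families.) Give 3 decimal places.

Below the line: 19×$70, 15×$130, 16×$140 (q = 50 of N = 83).
Shortfall ratios (z−y)/z: 0.6316 (×19), 0.3158 (×15), 0.2632 (×16); sum = 20.947368.
The income-gap ratio divides by q (the poor only): 20.947368 / 50 = 0.419.

0.419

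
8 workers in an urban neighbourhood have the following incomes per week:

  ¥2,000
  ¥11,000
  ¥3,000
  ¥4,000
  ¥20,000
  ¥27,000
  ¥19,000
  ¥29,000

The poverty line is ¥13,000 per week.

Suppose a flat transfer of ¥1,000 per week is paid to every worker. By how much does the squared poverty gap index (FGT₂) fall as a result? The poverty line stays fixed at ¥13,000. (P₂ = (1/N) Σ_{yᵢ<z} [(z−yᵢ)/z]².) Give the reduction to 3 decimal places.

0.044

Before: below the line — ¥2,000, ¥3,000, ¥4,000, ¥11,000; squared poverty gap index (FGT₂) = 0.22633.
After the ¥1,000 transfer: below the line — ¥3,000, ¥4,000, ¥5,000, ¥12,000; squared poverty gap index (FGT₂) = 0.18195.
Reduction = 0.22633 − 0.18195 = 0.044.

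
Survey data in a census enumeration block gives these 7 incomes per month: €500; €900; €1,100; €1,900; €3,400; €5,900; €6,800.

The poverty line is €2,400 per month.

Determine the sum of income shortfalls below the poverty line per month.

€5,200

Poor units: €500, €900, €1,100, €1,900 (q = 4 of N = 7).
Individual gaps: 2400−500 = 1900; 2400−900 = 1500; 2400−1100 = 1300; 2400−1900 = 500.
Aggregate gap = €5,200.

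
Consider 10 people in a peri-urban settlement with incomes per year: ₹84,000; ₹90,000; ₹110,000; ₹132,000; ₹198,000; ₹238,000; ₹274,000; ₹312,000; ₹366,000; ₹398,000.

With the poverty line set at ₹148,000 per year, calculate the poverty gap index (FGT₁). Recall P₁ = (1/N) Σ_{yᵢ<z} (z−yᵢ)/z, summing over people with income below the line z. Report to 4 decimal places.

Poor units: ₹84,000, ₹90,000, ₹110,000, ₹132,000 (q = 4 of N = 10).
Normalized shortfalls: (148000−84000)/148000 = 0.4324; (148000−90000)/148000 = 0.3919; (148000−110000)/148000 = 0.2568; (148000−132000)/148000 = 0.1081.
Sum of shortfalls = 1.189189; P₁ averages over all N: 1.189189 / 10 = 0.1189.

0.1189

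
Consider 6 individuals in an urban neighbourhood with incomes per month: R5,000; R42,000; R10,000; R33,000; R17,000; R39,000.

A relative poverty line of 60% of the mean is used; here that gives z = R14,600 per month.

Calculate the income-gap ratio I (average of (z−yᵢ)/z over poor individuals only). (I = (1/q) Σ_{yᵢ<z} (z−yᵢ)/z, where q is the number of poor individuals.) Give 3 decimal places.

Below z: R5,000, R10,000 (q = 2 of N = 6).
Relative gaps: 0.6575, 0.3151; sum = 0.972603.
I averages over the q = 2 poor units only: 0.972603 / 2 = 0.486.

0.486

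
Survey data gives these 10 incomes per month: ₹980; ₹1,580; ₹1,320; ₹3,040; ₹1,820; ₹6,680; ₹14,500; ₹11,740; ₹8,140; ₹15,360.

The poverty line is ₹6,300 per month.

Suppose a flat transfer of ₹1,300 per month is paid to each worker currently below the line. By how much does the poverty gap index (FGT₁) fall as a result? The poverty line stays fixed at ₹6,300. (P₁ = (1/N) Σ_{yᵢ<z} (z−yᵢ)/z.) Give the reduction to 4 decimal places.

Before: below the line — ₹980, ₹1,320, ₹1,580, ₹1,820, ₹3,040; poverty gap index (FGT₁) = 0.361270.
After the ₹1,300 transfer: below the line — ₹2,280, ₹2,620, ₹2,880, ₹3,120, ₹4,340; poverty gap index (FGT₁) = 0.258095.
Reduction = 0.361270 − 0.258095 = 0.1032.

0.1032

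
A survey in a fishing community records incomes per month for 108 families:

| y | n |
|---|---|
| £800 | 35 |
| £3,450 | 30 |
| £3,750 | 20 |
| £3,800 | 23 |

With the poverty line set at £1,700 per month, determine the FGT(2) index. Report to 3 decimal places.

0.091

Poor units: 35×£800 (q = 35 of N = 108).
Relative gaps: (1700−800)/1700 = 0.5294 (×35).
Squared: 0.2803 (×35).
Sum = 9.809689; P₂ = 9.809689 / 108 = 0.091.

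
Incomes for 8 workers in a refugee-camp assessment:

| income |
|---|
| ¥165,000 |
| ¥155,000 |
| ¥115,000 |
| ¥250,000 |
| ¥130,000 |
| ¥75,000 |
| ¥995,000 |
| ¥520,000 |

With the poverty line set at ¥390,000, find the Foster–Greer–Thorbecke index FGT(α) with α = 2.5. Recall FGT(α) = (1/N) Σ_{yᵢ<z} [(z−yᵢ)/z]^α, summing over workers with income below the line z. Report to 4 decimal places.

0.2473

Incomes under z: ¥75,000, ¥115,000, ¥130,000, ¥155,000, ¥165,000, ¥250,000 (q = 6 of N = 8).
Shortfall ratios: (390000−75000)/390000 = 0.8077; (390000−115000)/390000 = 0.7051; (390000−130000)/390000 = 0.6667; (390000−155000)/390000 = 0.6026; (390000−165000)/390000 = 0.5769; (390000−250000)/390000 = 0.3590.
Raised to α = 2.5: 0.58629; 0.41751; 0.36289; 0.28184; 0.25281; 0.07721.
Sum = 1.978555; FGT(2.5) = 1.978555 / 8 = 0.2473.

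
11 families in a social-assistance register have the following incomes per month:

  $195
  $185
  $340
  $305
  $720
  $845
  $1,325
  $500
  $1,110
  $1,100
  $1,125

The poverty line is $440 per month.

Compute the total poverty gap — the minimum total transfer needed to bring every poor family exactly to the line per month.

Poor units: $185, $195, $305, $340 (q = 4 of N = 11).
Individual gaps: 440−185 = 255; 440−195 = 245; 440−305 = 135; 440−340 = 100.
Aggregate gap = $735.

$735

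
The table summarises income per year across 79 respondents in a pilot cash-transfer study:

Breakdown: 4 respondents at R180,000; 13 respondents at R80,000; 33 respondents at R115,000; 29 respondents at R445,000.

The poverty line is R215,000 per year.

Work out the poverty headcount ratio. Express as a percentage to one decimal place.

63.3%

50 of the 79 respondents have income below R215,000.
H = 50/79 = 63.3%.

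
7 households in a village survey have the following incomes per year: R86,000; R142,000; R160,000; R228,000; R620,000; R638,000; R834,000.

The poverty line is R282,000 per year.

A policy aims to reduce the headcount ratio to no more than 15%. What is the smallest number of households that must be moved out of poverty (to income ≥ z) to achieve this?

3

Currently q = 4 of N = 7 are below the line (H = 0.571).
A headcount ratio of at most 15% allows at most ⌊0.15 × 7⌋ = 1 poor households.
So at least 4 − 1 = 3 must be lifted.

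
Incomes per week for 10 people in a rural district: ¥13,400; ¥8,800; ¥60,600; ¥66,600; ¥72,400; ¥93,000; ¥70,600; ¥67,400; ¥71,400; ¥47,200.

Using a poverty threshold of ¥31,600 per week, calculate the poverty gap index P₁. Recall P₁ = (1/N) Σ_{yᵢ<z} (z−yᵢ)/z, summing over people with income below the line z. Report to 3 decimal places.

0.130

Incomes under z: ¥8,800, ¥13,400 (q = 2 of N = 10).
Relative gaps: (31600−8800)/31600 = 0.7215; (31600−13400)/31600 = 0.5759.
Σ = 1.297468. Dividing by the full population N = 10 gives P₁ = 0.130.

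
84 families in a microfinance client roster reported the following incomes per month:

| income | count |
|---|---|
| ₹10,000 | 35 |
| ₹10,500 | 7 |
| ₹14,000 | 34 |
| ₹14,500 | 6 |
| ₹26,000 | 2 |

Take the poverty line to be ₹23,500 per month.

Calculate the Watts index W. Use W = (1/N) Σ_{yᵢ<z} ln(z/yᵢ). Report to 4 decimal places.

Poor units: 35×₹10,000, 7×₹10,500, 34×₹14,000, 6×₹14,500 (q = 82 of N = 84).
ln(z/y) terms: ln(23500/10000) = 0.8544 (×35); ln(23500/10500) = 0.8056 (×7); ln(23500/14000) = 0.5179 (×34); ln(23500/14500) = 0.4829 (×6).
W = 56.051088 / 84 = 0.6673.

0.6673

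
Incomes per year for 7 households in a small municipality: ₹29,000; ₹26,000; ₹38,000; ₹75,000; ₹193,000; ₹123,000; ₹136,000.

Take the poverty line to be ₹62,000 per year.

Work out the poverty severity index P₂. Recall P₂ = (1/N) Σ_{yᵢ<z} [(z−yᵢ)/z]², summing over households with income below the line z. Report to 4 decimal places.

0.1100

Below z: ₹26,000, ₹29,000, ₹38,000 (q = 3 of N = 7).
Normalized shortfalls: (62000−26000)/62000 = 0.5806; (62000−29000)/62000 = 0.5323; (62000−38000)/62000 = 0.3871.
Squared: 0.3371; 0.2833; 0.1498.
Sum = 0.770291; P₂ = 0.770291 / 7 = 0.1100.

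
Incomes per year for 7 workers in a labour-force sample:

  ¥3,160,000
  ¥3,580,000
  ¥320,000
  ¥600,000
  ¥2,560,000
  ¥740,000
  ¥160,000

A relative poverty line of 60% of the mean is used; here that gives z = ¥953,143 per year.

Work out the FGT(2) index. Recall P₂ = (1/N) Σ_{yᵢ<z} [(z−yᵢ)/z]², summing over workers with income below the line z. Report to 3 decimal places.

0.189

Below the line: ¥160,000, ¥320,000, ¥600,000, ¥740,000 (q = 4 of N = 7).
Relative gaps: (953143−160000)/953143 = 0.8321; (953143−320000)/953143 = 0.6643; (953143−600000)/953143 = 0.3705; (953143−740000)/953143 = 0.2236.
Squared: 0.6924; 0.4413; 0.1373; 0.0500.
Sum = 1.320980; P₂ = 1.320980 / 7 = 0.189.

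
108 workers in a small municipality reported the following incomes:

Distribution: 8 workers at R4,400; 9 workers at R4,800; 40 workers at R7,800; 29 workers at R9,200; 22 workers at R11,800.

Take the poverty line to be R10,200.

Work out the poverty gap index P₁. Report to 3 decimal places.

0.200

Poor units: 8×R4,400, 9×R4,800, 40×R7,800, 29×R9,200 (q = 86 of N = 108).
Gap ratios (z−y)/z: (10200−4400)/10200 = 0.5686 (×8); (10200−4800)/10200 = 0.5294 (×9); (10200−7800)/10200 = 0.2353 (×40); (10200−9200)/10200 = 0.0980 (×29).
Σ = 21.568627. Dividing by the full population N = 108 gives P₁ = 0.200.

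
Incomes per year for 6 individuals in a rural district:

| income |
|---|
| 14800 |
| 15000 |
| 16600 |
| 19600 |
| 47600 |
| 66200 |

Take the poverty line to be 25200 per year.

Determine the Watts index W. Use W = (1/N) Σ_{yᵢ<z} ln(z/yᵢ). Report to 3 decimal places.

0.287

Incomes under z: 14800, 15000, 16600, 19600 (q = 4 of N = 6).
Log shortfalls: ln(25200/14800) = 0.5322; ln(25200/15000) = 0.5188; ln(25200/16600) = 0.4174; ln(25200/19600) = 0.2513.
W = 1.719766 / 6 = 0.287.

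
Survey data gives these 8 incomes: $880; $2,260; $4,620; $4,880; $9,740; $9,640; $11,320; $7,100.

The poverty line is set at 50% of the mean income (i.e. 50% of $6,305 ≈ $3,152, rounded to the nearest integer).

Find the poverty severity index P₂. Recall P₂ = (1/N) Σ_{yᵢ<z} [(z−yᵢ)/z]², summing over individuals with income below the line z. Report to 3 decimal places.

0.075

Below z: $880, $2,260 (q = 2 of N = 8).
Relative gaps: (3152−880)/3152 = 0.7208; (3152−2260)/3152 = 0.2830.
Squared: 0.5196; 0.0801.
Sum = 0.599656; P₂ = 0.599656 / 8 = 0.075.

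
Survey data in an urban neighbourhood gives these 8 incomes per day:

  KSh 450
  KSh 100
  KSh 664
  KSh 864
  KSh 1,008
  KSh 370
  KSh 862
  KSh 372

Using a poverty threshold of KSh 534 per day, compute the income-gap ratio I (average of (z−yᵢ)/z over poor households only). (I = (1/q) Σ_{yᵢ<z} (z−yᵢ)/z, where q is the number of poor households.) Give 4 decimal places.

Below the line: KSh 100, KSh 370, KSh 372, KSh 450 (q = 4 of N = 8).
Relative gaps: 0.8127, 0.3071, 0.3034, 0.1573; sum = 1.580524.
I averages over the q = 4 poor units only: 1.580524 / 4 = 0.3951.

0.3951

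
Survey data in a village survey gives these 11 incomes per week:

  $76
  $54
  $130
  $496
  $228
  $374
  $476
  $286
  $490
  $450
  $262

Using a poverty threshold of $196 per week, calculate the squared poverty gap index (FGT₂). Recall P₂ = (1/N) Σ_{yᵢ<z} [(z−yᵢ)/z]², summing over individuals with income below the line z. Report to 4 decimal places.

0.0921

Poor units: $54, $76, $130 (q = 3 of N = 11).
Relative gaps: (196−54)/196 = 0.7245; (196−76)/196 = 0.6122; (196−130)/196 = 0.3367.
Squared: 0.5249; 0.3748; 0.1134.
Sum = 1.013120; P₂ = 1.013120 / 11 = 0.0921.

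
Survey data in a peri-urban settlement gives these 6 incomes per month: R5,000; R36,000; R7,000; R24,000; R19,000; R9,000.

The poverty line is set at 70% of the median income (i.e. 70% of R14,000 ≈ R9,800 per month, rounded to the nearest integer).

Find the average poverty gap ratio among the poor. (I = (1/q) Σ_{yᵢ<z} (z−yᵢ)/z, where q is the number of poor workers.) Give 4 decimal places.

0.2857

Incomes under z: R5,000, R7,000, R9,000 (q = 3 of N = 6).
Relative gaps: 0.4898, 0.2857, 0.0816; sum = 0.857143.
The income-gap ratio divides by q (the poor only): 0.857143 / 3 = 0.2857.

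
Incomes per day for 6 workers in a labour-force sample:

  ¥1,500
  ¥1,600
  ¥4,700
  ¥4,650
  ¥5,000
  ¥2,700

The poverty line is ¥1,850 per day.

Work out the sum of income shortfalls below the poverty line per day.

¥600

Below the line: ¥1,500, ¥1,600 (q = 2 of N = 6).
Individual gaps: 1850−1500 = 350; 1850−1600 = 250.
Aggregate gap = ¥600.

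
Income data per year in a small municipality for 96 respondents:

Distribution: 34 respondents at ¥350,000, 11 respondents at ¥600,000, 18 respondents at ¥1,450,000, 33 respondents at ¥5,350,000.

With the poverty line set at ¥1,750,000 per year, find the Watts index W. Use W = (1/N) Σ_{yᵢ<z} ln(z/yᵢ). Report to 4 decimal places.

Below z: 34×¥350,000, 11×¥600,000, 18×¥1,450,000 (q = 63 of N = 96).
Log gaps: ln(1750000/350000) = 1.6094 (×34); ln(1750000/600000) = 1.0704 (×11); ln(1750000/1450000) = 0.1881 (×18).
W = 69.880685 / 96 = 0.7279.

0.7279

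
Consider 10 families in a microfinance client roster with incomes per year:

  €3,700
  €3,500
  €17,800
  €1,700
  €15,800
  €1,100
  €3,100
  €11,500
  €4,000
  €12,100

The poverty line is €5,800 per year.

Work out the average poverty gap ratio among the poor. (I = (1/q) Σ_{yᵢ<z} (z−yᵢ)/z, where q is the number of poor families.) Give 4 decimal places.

Below z: €1,100, €1,700, €3,100, €3,500, €3,700, €4,000 (q = 6 of N = 10).
Relative gaps: 0.8103, 0.7069, 0.4655, 0.3966, 0.3621, 0.3103; sum = 3.051724.
I averages over the q = 6 poor units only: 3.051724 / 6 = 0.5086.

0.5086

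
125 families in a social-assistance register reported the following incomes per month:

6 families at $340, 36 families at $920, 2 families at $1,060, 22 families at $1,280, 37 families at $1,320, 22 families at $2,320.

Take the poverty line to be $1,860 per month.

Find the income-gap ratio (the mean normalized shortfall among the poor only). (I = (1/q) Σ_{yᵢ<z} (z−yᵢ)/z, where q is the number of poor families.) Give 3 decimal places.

0.403

Below the line: 6×$340, 36×$920, 2×$1,060, 22×$1,280, 37×$1,320 (q = 103 of N = 125).
Shortfall ratios (z−y)/z: 0.8172 (×6), 0.5054 (×36), 0.4301 (×2), 0.3118 (×22), 0.2903 (×37); sum = 41.559140.
The income-gap ratio divides by q (the poor only): 41.559140 / 103 = 0.403.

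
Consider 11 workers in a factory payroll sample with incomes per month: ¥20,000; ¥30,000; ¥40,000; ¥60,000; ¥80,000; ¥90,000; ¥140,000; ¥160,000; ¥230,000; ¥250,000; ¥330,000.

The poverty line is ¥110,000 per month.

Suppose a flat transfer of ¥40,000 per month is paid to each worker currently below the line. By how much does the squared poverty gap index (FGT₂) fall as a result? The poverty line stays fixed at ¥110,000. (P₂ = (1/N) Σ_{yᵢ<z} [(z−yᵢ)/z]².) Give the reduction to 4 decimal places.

0.1360

Before: below the line — ¥20,000, ¥30,000, ¥40,000, ¥60,000, ¥80,000, ¥90,000; squared poverty gap index (FGT₂) = 0.174305.
After the ¥40,000 transfer: below the line — ¥60,000, ¥70,000, ¥80,000, ¥100,000; squared poverty gap index (FGT₂) = 0.038317.
Reduction = 0.174305 − 0.038317 = 0.1360.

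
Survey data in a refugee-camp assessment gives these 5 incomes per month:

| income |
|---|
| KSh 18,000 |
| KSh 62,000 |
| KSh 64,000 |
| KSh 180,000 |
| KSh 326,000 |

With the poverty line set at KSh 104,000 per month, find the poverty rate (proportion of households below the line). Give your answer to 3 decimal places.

3 of the 5 households have income below KSh 104,000.
H = 3/5 = 0.600.

0.600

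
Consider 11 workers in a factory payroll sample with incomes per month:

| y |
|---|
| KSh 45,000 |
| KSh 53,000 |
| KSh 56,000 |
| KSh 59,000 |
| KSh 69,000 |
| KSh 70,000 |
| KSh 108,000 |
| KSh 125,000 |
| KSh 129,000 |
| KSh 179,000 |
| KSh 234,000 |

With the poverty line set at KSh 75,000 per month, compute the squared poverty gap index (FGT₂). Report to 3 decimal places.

Below z: KSh 45,000, KSh 53,000, KSh 56,000, KSh 59,000, KSh 69,000, KSh 70,000 (q = 6 of N = 11).
Shortfall ratios: (75000−45000)/75000 = 0.4000; (75000−53000)/75000 = 0.2933; (75000−56000)/75000 = 0.2533; (75000−59000)/75000 = 0.2133; (75000−69000)/75000 = 0.0800; (75000−70000)/75000 = 0.0667.
Squared: 0.1600; 0.0860; 0.0642; 0.0455; 0.0064; 0.0044.
Sum = 0.366578; P₂ = 0.366578 / 11 = 0.033.

0.033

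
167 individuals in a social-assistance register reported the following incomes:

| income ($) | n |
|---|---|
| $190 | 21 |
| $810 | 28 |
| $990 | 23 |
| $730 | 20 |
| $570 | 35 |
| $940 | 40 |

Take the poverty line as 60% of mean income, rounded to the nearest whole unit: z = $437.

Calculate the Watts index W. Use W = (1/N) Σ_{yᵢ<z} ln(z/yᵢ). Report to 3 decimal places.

0.105

Poor units: 21×$190 (q = 21 of N = 167).
Log shortfalls: ln(437/190) = 0.8329 (×21).
W = 17.491092 / 167 = 0.105.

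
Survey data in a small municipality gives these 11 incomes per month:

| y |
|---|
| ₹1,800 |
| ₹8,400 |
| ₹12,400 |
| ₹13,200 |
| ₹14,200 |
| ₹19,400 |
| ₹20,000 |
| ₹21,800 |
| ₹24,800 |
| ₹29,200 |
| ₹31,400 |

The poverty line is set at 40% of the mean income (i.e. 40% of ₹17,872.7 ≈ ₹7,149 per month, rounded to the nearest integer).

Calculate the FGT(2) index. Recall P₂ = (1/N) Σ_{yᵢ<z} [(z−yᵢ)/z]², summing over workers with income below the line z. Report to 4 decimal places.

0.0509

Below z: ₹1,800 (q = 1 of N = 11).
Gap ratios (z−y)/z: (7149−1800)/7149 = 0.7482.
Squared: 0.5598.
Sum = 0.559828; P₂ = 0.559828 / 11 = 0.0509.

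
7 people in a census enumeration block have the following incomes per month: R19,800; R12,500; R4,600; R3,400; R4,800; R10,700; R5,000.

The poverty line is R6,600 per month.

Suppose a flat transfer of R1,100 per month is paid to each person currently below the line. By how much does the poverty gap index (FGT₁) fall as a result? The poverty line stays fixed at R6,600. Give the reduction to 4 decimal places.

0.0952

Before: below the line — R3,400, R4,600, R4,800, R5,000; poverty gap index (FGT₁) = 0.186147.
After the R1,100 transfer: below the line — R4,500, R5,700, R5,900, R6,100; poverty gap index (FGT₁) = 0.090909.
Reduction = 0.186147 − 0.090909 = 0.0952.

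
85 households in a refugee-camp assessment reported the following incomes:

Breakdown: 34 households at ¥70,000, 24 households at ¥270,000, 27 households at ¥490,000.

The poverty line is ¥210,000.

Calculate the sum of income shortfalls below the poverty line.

¥4,760,000

Poor units: 34×¥70,000 (q = 34 of N = 85).
Individual gaps: 34×(210000−70000) = 4760000.
Aggregate gap = ¥4,760,000.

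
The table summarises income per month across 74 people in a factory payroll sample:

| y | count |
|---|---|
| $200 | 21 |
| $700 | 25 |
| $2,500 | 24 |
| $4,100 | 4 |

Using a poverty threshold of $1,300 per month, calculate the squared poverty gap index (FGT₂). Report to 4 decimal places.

Incomes under z: 21×$200, 25×$700 (q = 46 of N = 74).
Normalized shortfalls: (1300−200)/1300 = 0.8462 (×21); (1300−700)/1300 = 0.4615 (×25).
Squared: 0.7160 (×21); 0.2130 (×25).
Sum = 20.360947; P₂ = 20.360947 / 74 = 0.2751.

0.2751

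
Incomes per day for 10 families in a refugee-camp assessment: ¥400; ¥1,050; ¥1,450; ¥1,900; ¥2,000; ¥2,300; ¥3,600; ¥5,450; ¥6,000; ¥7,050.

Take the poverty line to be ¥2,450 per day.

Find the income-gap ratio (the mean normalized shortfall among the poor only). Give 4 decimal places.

0.3810

Incomes under z: ¥400, ¥1,050, ¥1,450, ¥1,900, ¥2,000, ¥2,300 (q = 6 of N = 10).
Relative gaps: 0.8367, 0.5714, 0.4082, 0.2245, 0.1837, 0.0612; sum = 2.285714.
I averages over the q = 6 poor units only: 2.285714 / 6 = 0.3810.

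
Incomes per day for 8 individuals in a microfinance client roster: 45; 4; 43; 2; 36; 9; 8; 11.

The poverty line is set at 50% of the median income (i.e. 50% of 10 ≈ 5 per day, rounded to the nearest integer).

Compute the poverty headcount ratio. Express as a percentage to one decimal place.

2 of the 8 individuals have income below 5.
H = 2/8 = 25.0%.

25.0%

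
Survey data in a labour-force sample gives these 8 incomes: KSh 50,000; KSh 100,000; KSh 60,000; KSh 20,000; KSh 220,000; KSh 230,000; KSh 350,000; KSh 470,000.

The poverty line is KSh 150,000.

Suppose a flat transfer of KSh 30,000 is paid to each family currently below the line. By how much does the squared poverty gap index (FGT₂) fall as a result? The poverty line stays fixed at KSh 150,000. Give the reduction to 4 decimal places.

Before: below the line — KSh 20,000, KSh 50,000, KSh 60,000, KSh 100,000; squared poverty gap index (FGT₂) = 0.208333.
After the KSh 30,000 transfer: below the line — KSh 50,000, KSh 80,000, KSh 90,000, KSh 130,000; squared poverty gap index (FGT₂) = 0.105000.
Reduction = 0.208333 − 0.105000 = 0.1033.

0.1033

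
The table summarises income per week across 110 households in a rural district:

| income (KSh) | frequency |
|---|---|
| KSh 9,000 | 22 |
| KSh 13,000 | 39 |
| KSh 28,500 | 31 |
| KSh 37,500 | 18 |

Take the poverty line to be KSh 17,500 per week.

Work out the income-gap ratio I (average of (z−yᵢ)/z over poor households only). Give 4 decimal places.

Incomes under z: 22×KSh 9,000, 39×KSh 13,000 (q = 61 of N = 110).
Shortfall ratios (z−y)/z: 0.4857 (×22), 0.2571 (×39); sum = 20.714286.
The income-gap ratio divides by q (the poor only): 20.714286 / 61 = 0.3396.

0.3396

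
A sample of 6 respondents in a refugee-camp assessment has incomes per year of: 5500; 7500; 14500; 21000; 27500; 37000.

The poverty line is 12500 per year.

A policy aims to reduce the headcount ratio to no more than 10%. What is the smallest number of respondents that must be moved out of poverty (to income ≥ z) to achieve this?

Currently q = 2 of N = 6 are below the line (H = 0.333).
A headcount ratio of at most 10% allows at most ⌊0.10 × 6⌋ = 0 poor respondents.
So at least 2 − 0 = 2 must be lifted.

2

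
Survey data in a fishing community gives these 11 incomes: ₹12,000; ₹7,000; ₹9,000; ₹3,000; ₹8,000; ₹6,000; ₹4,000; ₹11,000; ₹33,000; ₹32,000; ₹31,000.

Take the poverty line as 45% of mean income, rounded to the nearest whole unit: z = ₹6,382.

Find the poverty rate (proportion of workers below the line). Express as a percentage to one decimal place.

27.3%

3 of the 11 workers have income below ₹6,382.
H = 3/11 = 27.3%.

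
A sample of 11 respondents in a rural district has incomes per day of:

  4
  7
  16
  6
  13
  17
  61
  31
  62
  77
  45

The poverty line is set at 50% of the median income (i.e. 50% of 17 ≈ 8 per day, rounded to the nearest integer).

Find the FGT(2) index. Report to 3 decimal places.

0.030

Incomes under z: 4, 6, 7 (q = 3 of N = 11).
Shortfall ratios: (8−4)/8 = 0.5000; (8−6)/8 = 0.2500; (8−7)/8 = 0.1250.
Squared: 0.2500; 0.0625; 0.0156.
Sum = 0.328125; P₂ = 0.328125 / 11 = 0.030.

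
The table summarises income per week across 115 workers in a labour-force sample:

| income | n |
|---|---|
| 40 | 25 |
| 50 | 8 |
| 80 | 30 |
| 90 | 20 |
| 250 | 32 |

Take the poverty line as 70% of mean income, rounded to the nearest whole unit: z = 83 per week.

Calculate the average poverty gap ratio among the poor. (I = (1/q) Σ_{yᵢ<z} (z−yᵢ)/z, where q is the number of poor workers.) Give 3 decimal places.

0.273

Incomes under z: 25×40, 8×50, 30×80 (q = 63 of N = 115).
Shortfall ratios (z−y)/z: 0.5181 (×25), 0.3976 (×8), 0.0361 (×30); sum = 17.216867.
I averages over the q = 63 poor units only: 17.216867 / 63 = 0.273.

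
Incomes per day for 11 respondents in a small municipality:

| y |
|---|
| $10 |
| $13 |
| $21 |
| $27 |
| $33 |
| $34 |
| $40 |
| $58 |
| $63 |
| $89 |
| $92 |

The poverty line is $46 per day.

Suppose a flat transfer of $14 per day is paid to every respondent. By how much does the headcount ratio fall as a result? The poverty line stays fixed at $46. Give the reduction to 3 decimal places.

Before: below the line — $10, $13, $21, $27, $33, $34, $40; headcount ratio = 0.63636.
After the $14 transfer: below the line — $24, $27, $35, $41; headcount ratio = 0.36364.
Reduction = 0.63636 − 0.36364 = 0.273.

0.273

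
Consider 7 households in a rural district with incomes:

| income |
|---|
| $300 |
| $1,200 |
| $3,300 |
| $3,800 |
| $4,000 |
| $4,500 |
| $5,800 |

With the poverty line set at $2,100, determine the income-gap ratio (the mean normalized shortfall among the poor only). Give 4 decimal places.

0.6429

Poor units: $300, $1,200 (q = 2 of N = 7).
Relative gaps: 0.8571, 0.4286; sum = 1.285714.
I averages over the q = 2 poor units only: 1.285714 / 2 = 0.6429.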